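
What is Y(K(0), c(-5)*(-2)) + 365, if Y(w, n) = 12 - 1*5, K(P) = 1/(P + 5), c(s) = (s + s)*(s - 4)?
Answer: 372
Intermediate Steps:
c(s) = 2*s*(-4 + s) (c(s) = (2*s)*(-4 + s) = 2*s*(-4 + s))
K(P) = 1/(5 + P)
Y(w, n) = 7 (Y(w, n) = 12 - 5 = 7)
Y(K(0), c(-5)*(-2)) + 365 = 7 + 365 = 372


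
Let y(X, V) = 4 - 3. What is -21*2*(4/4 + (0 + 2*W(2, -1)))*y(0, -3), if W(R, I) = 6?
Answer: -546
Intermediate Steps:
y(X, V) = 1
-21*2*(4/4 + (0 + 2*W(2, -1)))*y(0, -3) = -21*2*(4/4 + (0 + 2*6)) = -21*2*(4*(¼) + (0 + 12)) = -21*2*(1 + 12) = -21*2*13 = -546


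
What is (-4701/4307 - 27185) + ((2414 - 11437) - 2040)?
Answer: -164738837/4307 ≈ -38249.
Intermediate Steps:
(-4701/4307 - 27185) + ((2414 - 11437) - 2040) = (-4701*1/4307 - 27185) + (-9023 - 2040) = (-4701/4307 - 27185) - 11063 = -117090496/4307 - 11063 = -164738837/4307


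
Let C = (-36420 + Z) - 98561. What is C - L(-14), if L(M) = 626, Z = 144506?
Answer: 8899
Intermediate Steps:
C = 9525 (C = (-36420 + 144506) - 98561 = 108086 - 98561 = 9525)
C - L(-14) = 9525 - 1*626 = 9525 - 626 = 8899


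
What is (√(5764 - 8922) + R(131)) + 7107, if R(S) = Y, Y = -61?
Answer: 7046 + I*√3158 ≈ 7046.0 + 56.196*I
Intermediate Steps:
R(S) = -61
(√(5764 - 8922) + R(131)) + 7107 = (√(5764 - 8922) - 61) + 7107 = (√(-3158) - 61) + 7107 = (I*√3158 - 61) + 7107 = (-61 + I*√3158) + 7107 = 7046 + I*√3158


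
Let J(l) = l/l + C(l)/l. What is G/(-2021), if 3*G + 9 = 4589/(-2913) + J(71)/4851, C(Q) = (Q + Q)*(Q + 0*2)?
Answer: 4515859/2596243293 ≈ 0.0017394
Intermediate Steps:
C(Q) = 2*Q² (C(Q) = (2*Q)*(Q + 0) = (2*Q)*Q = 2*Q²)
J(l) = 1 + 2*l (J(l) = l/l + (2*l²)/l = 1 + 2*l)
G = -4515859/1284633 (G = -3 + (4589/(-2913) + (1 + 2*71)/4851)/3 = -3 + (4589*(-1/2913) + (1 + 142)*(1/4851))/3 = -3 + (-4589/2913 + 143*(1/4851))/3 = -3 + (-4589/2913 + 13/441)/3 = -3 + (⅓)*(-661960/428211) = -3 - 661960/1284633 = -4515859/1284633 ≈ -3.5153)
G/(-2021) = -4515859/1284633/(-2021) = -4515859/1284633*(-1/2021) = 4515859/2596243293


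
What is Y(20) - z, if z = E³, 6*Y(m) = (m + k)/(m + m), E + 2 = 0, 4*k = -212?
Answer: 629/80 ≈ 7.8625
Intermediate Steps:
k = -53 (k = (¼)*(-212) = -53)
E = -2 (E = -2 + 0 = -2)
Y(m) = (-53 + m)/(12*m) (Y(m) = ((m - 53)/(m + m))/6 = ((-53 + m)/((2*m)))/6 = ((-53 + m)*(1/(2*m)))/6 = ((-53 + m)/(2*m))/6 = (-53 + m)/(12*m))
z = -8 (z = (-2)³ = -8)
Y(20) - z = (1/12)*(-53 + 20)/20 - 1*(-8) = (1/12)*(1/20)*(-33) + 8 = -11/80 + 8 = 629/80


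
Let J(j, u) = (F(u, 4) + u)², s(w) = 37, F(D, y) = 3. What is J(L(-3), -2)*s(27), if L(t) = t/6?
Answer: 37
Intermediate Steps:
L(t) = t/6 (L(t) = t*(⅙) = t/6)
J(j, u) = (3 + u)²
J(L(-3), -2)*s(27) = (3 - 2)²*37 = 1²*37 = 1*37 = 37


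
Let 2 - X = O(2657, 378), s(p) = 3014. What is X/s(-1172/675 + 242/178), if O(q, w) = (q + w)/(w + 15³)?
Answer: 4471/11311542 ≈ 0.00039526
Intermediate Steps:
O(q, w) = (q + w)/(3375 + w) (O(q, w) = (q + w)/(w + 3375) = (q + w)/(3375 + w))
X = 4471/3753 (X = 2 - (2657 + 378)/(3375 + 378) = 2 - 3035/3753 = 4471/3753 ≈ 1.1913)
X/s(-1172/675 + 242/178) = (4471/3753)/3014 = (4471/3753)*(1/3014) = 4471/11311542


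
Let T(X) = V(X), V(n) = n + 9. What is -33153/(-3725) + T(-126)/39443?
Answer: 1307217954/146925175 ≈ 8.8972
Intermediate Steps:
V(n) = 9 + n
T(X) = 9 + X
-33153/(-3725) + T(-126)/39443 = -33153/(-3725) + (9 - 126)/39443 = -33153*(-1/3725) - 117*1/39443 = 33153/3725 - 117/39443 = 1307217954/146925175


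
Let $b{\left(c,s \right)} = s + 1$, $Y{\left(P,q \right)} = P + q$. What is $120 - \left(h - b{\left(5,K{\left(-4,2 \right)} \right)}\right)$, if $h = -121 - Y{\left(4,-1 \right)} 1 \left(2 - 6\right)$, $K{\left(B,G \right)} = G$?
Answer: $232$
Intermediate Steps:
$h = -109$ ($h = -121 - \left(4 - 1\right) 1 \left(2 - 6\right) = -121 - 3 \cdot 1 \left(2 - 6\right) = -121 - 3 \left(-4\right) = -121 - -12 = -121 + 12 = -109$)
$b{\left(c,s \right)} = 1 + s$
$120 - \left(h - b{\left(5,K{\left(-4,2 \right)} \right)}\right) = 120 + \left(\left(1 + 2\right) - -109\right) = 120 + \left(3 + 109\right) = 120 + 112 = 232$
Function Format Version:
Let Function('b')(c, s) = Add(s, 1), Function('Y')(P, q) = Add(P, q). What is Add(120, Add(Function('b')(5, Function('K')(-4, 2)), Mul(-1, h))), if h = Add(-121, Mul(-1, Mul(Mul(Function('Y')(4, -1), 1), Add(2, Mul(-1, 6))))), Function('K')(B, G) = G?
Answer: 232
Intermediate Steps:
h = -109 (h = Add(-121, Mul(-1, Mul(Mul(Add(4, -1), 1), Add(2, Mul(-1, 6))))) = Add(-121, Mul(-1, Mul(Mul(3, 1), Add(2, -6)))) = Add(-121, Mul(-1, Mul(3, -4))) = Add(-121, Mul(-1, -12)) = Add(-121, 12) = -109)
Function('b')(c, s) = Add(1, s)
Add(120, Add(Function('b')(5, Function('K')(-4, 2)), Mul(-1, h))) = Add(120, Add(Add(1, 2), Mul(-1, -109))) = Add(120, Add(3, 109)) = Add(120, 112) = 232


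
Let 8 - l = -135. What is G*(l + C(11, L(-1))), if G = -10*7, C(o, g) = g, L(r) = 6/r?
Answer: -9590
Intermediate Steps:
l = 143 (l = 8 - 1*(-135) = 8 + 135 = 143)
G = -70
G*(l + C(11, L(-1))) = -70*(143 + 6/(-1)) = -70*(143 + 6*(-1)) = -70*(143 - 6) = -70*137 = -9590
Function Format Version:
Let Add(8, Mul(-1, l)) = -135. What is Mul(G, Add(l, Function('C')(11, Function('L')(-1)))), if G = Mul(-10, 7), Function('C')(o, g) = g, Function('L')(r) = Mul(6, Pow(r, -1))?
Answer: -9590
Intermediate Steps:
l = 143 (l = Add(8, Mul(-1, -135)) = Add(8, 135) = 143)
G = -70
Mul(G, Add(l, Function('C')(11, Function('L')(-1)))) = Mul(-70, Add(143, Mul(6, Pow(-1, -1)))) = Mul(-70, Add(143, Mul(6, -1))) = Mul(-70, Add(143, -6)) = Mul(-70, 137) = -9590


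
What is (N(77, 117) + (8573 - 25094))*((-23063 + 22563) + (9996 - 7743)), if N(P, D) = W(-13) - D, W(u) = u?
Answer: -29189203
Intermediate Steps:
N(P, D) = -13 - D
(N(77, 117) + (8573 - 25094))*((-23063 + 22563) + (9996 - 7743)) = ((-13 - 1*117) + (8573 - 25094))*((-23063 + 22563) + (9996 - 7743)) = ((-13 - 117) - 16521)*(-500 + 2253) = (-130 - 16521)*1753 = -16651*1753 = -29189203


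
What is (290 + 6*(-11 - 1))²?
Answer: 47524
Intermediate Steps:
(290 + 6*(-11 - 1))² = (290 + 6*(-12))² = (290 - 72)² = 218² = 47524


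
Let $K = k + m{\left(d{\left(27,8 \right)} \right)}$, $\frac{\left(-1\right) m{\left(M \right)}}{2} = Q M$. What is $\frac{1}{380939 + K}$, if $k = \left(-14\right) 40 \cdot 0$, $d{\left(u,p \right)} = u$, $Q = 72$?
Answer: $\frac{1}{377051} \approx 2.6522 \cdot 10^{-6}$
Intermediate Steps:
$k = 0$ ($k = \left(-560\right) 0 = 0$)
$m{\left(M \right)} = - 144 M$ ($m{\left(M \right)} = - 2 \cdot 72 M = - 144 M$)
$K = -3888$ ($K = 0 - 3888 = -3888$)
$\frac{1}{380939 + K} = \frac{1}{380939 - 3888} = \frac{1}{377051}$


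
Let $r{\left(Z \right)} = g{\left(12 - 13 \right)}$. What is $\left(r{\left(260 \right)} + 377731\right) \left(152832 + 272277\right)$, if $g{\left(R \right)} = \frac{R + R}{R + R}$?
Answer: $160577272788$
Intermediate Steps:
$g{\left(R \right)} = 1$ ($g{\left(R \right)} = \frac{2 R}{2 R} = 2 R \frac{1}{2 R} = 1$)
$r{\left(Z \right)} = 1$
$\left(r{\left(260 \right)} + 377731\right) \left(152832 + 272277\right) = \left(1 + 377731\right) \left(152832 + 272277\right) = 377732 \cdot 425109 = 160577272788$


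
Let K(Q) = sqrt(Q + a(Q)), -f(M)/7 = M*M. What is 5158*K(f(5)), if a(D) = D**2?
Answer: 25790*sqrt(1218) ≈ 9.0007e+5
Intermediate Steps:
f(M) = -7*M**2 (f(M) = -7*M*M = -7*M**2)
K(Q) = sqrt(Q + Q**2)
5158*K(f(5)) = 5158*sqrt((-7*5**2)*(1 - 7*5**2)) = 5158*sqrt((-7*25)*(1 - 7*25)) = 5158*sqrt(-175*(1 - 175)) = 5158*sqrt(-175*(-174)) = 5158*sqrt(30450) = 5158*(5*sqrt(1218)) = 25790*sqrt(1218)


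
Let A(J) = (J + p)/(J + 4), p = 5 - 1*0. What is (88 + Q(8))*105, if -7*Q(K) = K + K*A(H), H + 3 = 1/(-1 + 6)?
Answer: 8900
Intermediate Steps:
p = 5 (p = 5 + 0 = 5)
H = -14/5 (H = -3 + 1/(-1 + 6) = -3 + 1/5 = -3 + ⅕ = -14/5 ≈ -2.8000)
A(J) = (5 + J)/(4 + J) (A(J) = (J + 5)/(J + 4) = (5 + J)/(4 + J))
Q(K) = -17*K/42 (Q(K) = -(K + K*((5 - 14/5)/(4 - 14/5)))/7 = -(K + K*((11/5)/(6/5)))/7 = -(K + K*((⅚)*(11/5)))/7 = -(K + K*(11/6))/7 = -(K + 11*K/6)/7 = -17*K/42)
(88 + Q(8))*105 = (88 - 17/42*8)*105 = (88 - 68/21)*105 = (1780/21)*105 = 8900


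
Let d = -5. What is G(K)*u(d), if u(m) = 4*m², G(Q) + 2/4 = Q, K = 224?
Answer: 22350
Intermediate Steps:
G(Q) = -½ + Q
G(K)*u(d) = (-½ + 224)*(4*(-5)²) = 447*(4*25)/2 = (447/2)*100 = 22350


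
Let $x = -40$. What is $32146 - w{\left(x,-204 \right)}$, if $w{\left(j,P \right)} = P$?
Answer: $32350$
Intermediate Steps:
$32146 - w{\left(x,-204 \right)} = 32146 - -204 = 32146 + 204 = 32350$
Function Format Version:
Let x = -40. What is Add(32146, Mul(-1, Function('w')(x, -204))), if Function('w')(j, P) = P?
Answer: 32350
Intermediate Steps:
Add(32146, Mul(-1, Function('w')(x, -204))) = Add(32146, Mul(-1, -204)) = Add(32146, 204) = 32350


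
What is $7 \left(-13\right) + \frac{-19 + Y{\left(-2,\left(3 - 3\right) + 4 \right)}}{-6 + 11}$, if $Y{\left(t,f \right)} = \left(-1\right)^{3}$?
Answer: $-95$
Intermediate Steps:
$Y{\left(t,f \right)} = -1$
$7 \left(-13\right) + \frac{-19 + Y{\left(-2,\left(3 - 3\right) + 4 \right)}}{-6 + 11} = 7 \left(-13\right) + \frac{-19 - 1}{-6 + 11} = -91 - \frac{20}{5} = -91 - 4 = -95$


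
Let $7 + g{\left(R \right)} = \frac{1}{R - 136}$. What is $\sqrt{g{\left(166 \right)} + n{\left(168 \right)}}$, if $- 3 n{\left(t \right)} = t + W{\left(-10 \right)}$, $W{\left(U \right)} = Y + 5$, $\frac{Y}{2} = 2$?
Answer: $\frac{i \sqrt{59370}}{30} \approx 8.122 i$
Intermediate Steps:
$Y = 4$ ($Y = 2 \cdot 2 = 4$)
$g{\left(R \right)} = -7 + \frac{1}{-136 + R}$ ($g{\left(R \right)} = -7 + \frac{1}{R - 136} = -7 + \frac{1}{-136 + R}$)
$W{\left(U \right)} = 9$ ($W{\left(U \right)} = 4 + 5 = 9$)
$n{\left(t \right)} = -3 - \frac{t}{3}$ ($n{\left(t \right)} = - \frac{t + 9}{3} = - \frac{9 + t}{3} = -3 - \frac{t}{3}$)
$\sqrt{g{\left(166 \right)} + n{\left(168 \right)}} = \sqrt{\frac{953 - 1162}{-136 + 166} - 59} = \sqrt{\frac{953 - 1162}{30} - 59} = \sqrt{\frac{1}{30} \left(-209\right) - 59} = \sqrt{- \frac{209}{30} - 59} = \sqrt{- \frac{1979}{30}} = \frac{i \sqrt{59370}}{30}$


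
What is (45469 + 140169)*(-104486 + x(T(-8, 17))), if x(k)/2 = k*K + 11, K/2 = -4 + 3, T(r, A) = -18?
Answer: -19379122096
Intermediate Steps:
K = -2 (K = 2*(-4 + 3) = 2*(-1) = -2)
x(k) = 22 - 4*k (x(k) = 2*(k*(-2) + 11) = 2*(-2*k + 11) = 2*(11 - 2*k) = 22 - 4*k)
(45469 + 140169)*(-104486 + x(T(-8, 17))) = (45469 + 140169)*(-104486 + (22 - 4*(-18))) = 185638*(-104486 + (22 + 72)) = 185638*(-104486 + 94) = 185638*(-104392) = -19379122096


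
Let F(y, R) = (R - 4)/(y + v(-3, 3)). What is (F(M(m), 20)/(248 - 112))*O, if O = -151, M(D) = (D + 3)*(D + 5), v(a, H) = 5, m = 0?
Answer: -151/170 ≈ -0.88824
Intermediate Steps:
M(D) = (3 + D)*(5 + D)
F(y, R) = (-4 + R)/(5 + y) (F(y, R) = (R - 4)/(y + 5) = (-4 + R)/(5 + y))
(F(M(m), 20)/(248 - 112))*O = (((-4 + 20)/(5 + (15 + 0**2 + 8*0)))/(248 - 112))*(-151) = ((16/(5 + (15 + 0 + 0)))/136)*(-151) = ((16/(5 + 15))*(1/136))*(-151) = ((16/20)*(1/136))*(-151) = (((1/20)*16)*(1/136))*(-151) = ((4/5)*(1/136))*(-151) = (1/170)*(-151) = -151/170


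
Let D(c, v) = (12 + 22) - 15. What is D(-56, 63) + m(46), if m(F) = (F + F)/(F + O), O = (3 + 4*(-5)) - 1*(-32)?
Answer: 1251/61 ≈ 20.508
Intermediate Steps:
O = 15 (O = (3 - 20) + 32 = -17 + 32 = 15)
D(c, v) = 19 (D(c, v) = 34 - 15 = 19)
m(F) = 2*F/(15 + F) (m(F) = (F + F)/(F + 15) = (2*F)/(15 + F) = 2*F/(15 + F))
D(-56, 63) + m(46) = 19 + 2*46/(15 + 46) = 19 + 2*46/61 = 19 + 2*46*(1/61) = 19 + 92/61 = 1251/61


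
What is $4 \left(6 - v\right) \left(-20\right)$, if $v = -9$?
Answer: $-1200$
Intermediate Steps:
$4 \left(6 - v\right) \left(-20\right) = 4 \left(6 - -9\right) \left(-20\right) = 4 \left(6 + 9\right) \left(-20\right) = 4 \cdot 15 \left(-20\right) = 60 \left(-20\right) = -1200$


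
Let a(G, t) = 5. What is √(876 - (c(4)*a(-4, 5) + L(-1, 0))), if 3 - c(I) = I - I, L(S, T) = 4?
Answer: √857 ≈ 29.275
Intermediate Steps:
c(I) = 3 (c(I) = 3 - (I - I) = 3 - 1*0 = 3 + 0 = 3)
√(876 - (c(4)*a(-4, 5) + L(-1, 0))) = √(876 - (3*5 + 4)) = √(876 - (15 + 4)) = √(876 - 1*19) = √(876 - 19) = √857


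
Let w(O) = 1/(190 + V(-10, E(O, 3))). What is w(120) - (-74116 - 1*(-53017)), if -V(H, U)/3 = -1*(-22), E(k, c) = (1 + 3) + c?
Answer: 2616277/124 ≈ 21099.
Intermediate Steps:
E(k, c) = 4 + c
V(H, U) = -66 (V(H, U) = -(-3)*(-22) = -3*22 = -66)
w(O) = 1/124 (w(O) = 1/(190 - 66) = 1/124)
w(120) - (-74116 - 1*(-53017)) = 1/124 - (-74116 - 1*(-53017)) = 1/124 - (-74116 + 53017) = 1/124 - 1*(-21099) = 1/124 + 21099 = 2616277/124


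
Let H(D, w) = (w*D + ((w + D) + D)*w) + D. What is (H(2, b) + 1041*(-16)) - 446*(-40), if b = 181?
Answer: 35033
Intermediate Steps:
H(D, w) = D + D*w + w*(w + 2*D) (H(D, w) = (D*w + ((D + w) + D)*w) + D = (D*w + (w + 2*D)*w) + D = (D*w + w*(w + 2*D)) + D = D + D*w + w*(w + 2*D))
(H(2, b) + 1041*(-16)) - 446*(-40) = ((2 + 181² + 3*2*181) + 1041*(-16)) - 446*(-40) = ((2 + 32761 + 1086) - 16656) + 17840 = (33849 - 16656) + 17840 = 17193 + 17840 = 35033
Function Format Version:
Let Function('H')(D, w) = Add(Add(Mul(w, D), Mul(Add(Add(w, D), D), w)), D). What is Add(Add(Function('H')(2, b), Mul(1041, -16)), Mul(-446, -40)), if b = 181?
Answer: 35033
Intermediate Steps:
Function('H')(D, w) = Add(D, Mul(D, w), Mul(w, Add(w, Mul(2, D)))) (Function('H')(D, w) = Add(Add(Mul(D, w), Mul(Add(Add(D, w), D), w)), D) = Add(Add(Mul(D, w), Mul(Add(w, Mul(2, D)), w)), D) = Add(Add(Mul(D, w), Mul(w, Add(w, Mul(2, D)))), D) = Add(D, Mul(D, w), Mul(w, Add(w, Mul(2, D)))))
Add(Add(Function('H')(2, b), Mul(1041, -16)), Mul(-446, -40)) = Add(Add(Add(2, Pow(181, 2), Mul(3, 2, 181)), Mul(1041, -16)), Mul(-446, -40)) = Add(Add(Add(2, 32761, 1086), -16656), 17840) = Add(Add(33849, -16656), 17840) = Add(17193, 17840) = 35033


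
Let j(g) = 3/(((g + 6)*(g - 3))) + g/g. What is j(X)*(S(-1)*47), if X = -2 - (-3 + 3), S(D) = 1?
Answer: 799/20 ≈ 39.950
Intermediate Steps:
X = -2 (X = -2 - 1*0 = -2 + 0 = -2)
j(g) = 1 + 3/((-3 + g)*(6 + g)) (j(g) = 3/(((6 + g)*(-3 + g))) + 1 = 3/(((-3 + g)*(6 + g))) + 1 = 3*(1/((-3 + g)*(6 + g))) + 1 = 3/((-3 + g)*(6 + g)) + 1 = 1 + 3/((-3 + g)*(6 + g)))
j(X)*(S(-1)*47) = ((-15 + (-2)**2 + 3*(-2))/(-18 + (-2)**2 + 3*(-2)))*(1*47) = ((-15 + 4 - 6)/(-18 + 4 - 6))*47 = (-17/(-20))*47 = -1/20*(-17)*47 = (17/20)*47 = 799/20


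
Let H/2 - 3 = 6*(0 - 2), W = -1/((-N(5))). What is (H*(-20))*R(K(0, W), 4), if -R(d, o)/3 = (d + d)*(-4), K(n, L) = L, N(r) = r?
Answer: 1728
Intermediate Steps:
W = ⅕ (W = -1/((-1*5)) = -1/(-5) = -1*(-⅕) = ⅕ ≈ 0.20000)
R(d, o) = 24*d (R(d, o) = -3*(d + d)*(-4) = -3*2*d*(-4) = -(-24)*d = 24*d)
H = -18 (H = 6 + 2*(6*(0 - 2)) = 6 + 2*(6*(-2)) = 6 + 2*(-12) = 6 - 24 = -18)
(H*(-20))*R(K(0, W), 4) = (-18*(-20))*(24*(⅕)) = 360*(24/5) = 1728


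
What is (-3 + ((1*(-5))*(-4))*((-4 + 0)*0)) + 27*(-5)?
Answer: -138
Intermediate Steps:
(-3 + ((1*(-5))*(-4))*((-4 + 0)*0)) + 27*(-5) = (-3 + (-5*(-4))*(-4*0)) - 135 = (-3 + 20*0) - 135 = (-3 + 0) - 135 = -3 - 135 = -138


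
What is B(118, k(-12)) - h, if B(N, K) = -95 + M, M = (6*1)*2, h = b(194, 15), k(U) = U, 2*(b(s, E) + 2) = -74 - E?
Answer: -73/2 ≈ -36.500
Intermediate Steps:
b(s, E) = -39 - E/2 (b(s, E) = -2 + (-74 - E)/2 = -2 + (-37 - E/2) = -39 - E/2)
h = -93/2 (h = -39 - 1/2*15 = -39 - 15/2 = -93/2 ≈ -46.500)
M = 12 (M = 6*2 = 12)
B(N, K) = -83 (B(N, K) = -95 + 12 = -83)
B(118, k(-12)) - h = -83 - 1*(-93/2) = -83 + 93/2 = -73/2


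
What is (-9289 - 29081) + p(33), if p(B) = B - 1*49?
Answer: -38386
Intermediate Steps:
p(B) = -49 + B (p(B) = B - 49 = -49 + B)
(-9289 - 29081) + p(33) = (-9289 - 29081) + (-49 + 33) = -38370 - 16 = -38386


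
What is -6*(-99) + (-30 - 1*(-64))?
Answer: 628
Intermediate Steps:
-6*(-99) + (-30 - 1*(-64)) = 594 + (-30 + 64) = 594 + 34 = 628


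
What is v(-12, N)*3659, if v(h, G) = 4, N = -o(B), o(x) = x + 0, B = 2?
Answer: 14636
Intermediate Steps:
o(x) = x
N = -2 (N = -1*2 = -2)
v(-12, N)*3659 = 4*3659 = 14636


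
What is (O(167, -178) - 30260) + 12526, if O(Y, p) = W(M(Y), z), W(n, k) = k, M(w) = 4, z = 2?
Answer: -17732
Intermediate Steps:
O(Y, p) = 2
(O(167, -178) - 30260) + 12526 = (2 - 30260) + 12526 = -30258 + 12526 = -17732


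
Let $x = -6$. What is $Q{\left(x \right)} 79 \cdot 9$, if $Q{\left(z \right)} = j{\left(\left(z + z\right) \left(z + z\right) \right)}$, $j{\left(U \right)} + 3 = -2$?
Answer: $-3555$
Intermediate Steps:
$j{\left(U \right)} = -5$ ($j{\left(U \right)} = -3 - 2 = -5$)
$Q{\left(z \right)} = -5$
$Q{\left(x \right)} 79 \cdot 9 = \left(-5\right) 79 \cdot 9 = \left(-395\right) 9 = -3555$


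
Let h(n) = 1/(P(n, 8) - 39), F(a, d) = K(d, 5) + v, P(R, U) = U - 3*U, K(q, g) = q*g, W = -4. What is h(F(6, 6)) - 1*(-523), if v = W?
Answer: 28764/55 ≈ 522.98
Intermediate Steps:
K(q, g) = g*q
P(R, U) = -2*U
v = -4
F(a, d) = -4 + 5*d (F(a, d) = 5*d - 4 = -4 + 5*d)
h(n) = -1/55 (h(n) = 1/(-2*8 - 39) = 1/(-16 - 39) = 1/(-55) = -1/55)
h(F(6, 6)) - 1*(-523) = -1/55 - 1*(-523) = -1/55 + 523 = 28764/55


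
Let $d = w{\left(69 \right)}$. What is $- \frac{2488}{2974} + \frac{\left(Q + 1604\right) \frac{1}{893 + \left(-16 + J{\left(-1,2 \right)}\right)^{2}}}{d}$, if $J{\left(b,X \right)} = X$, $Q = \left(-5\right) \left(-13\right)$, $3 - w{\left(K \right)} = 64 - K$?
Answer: $- \frac{8355925}{12954744} \approx -0.64501$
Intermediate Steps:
$w{\left(K \right)} = -61 + K$ ($w{\left(K \right)} = 3 - \left(64 - K\right) = 3 + \left(-64 + K\right) = -61 + K$)
$Q = 65$
$d = 8$ ($d = -61 + 69 = 8$)
$- \frac{2488}{2974} + \frac{\left(Q + 1604\right) \frac{1}{893 + \left(-16 + J{\left(-1,2 \right)}\right)^{2}}}{d} = - \frac{2488}{2974} + \frac{\left(65 + 1604\right) \frac{1}{893 + \left(-16 + 2\right)^{2}}}{8} = \left(-2488\right) \frac{1}{2974} + \frac{1669}{893 + \left(-14\right)^{2}} \cdot \frac{1}{8} = - \frac{1244}{1487} + \frac{1669}{893 + 196} \cdot \frac{1}{8} = - \frac{1244}{1487} + \frac{1669}{1089} \cdot \frac{1}{8} = - \frac{1244}{1487} + \frac{1669}{8712} = - \frac{8355925}{12954744}$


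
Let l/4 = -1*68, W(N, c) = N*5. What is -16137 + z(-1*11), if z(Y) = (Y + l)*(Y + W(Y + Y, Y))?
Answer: 18106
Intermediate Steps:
W(N, c) = 5*N
l = -272 (l = 4*(-1*68) = 4*(-68) = -272)
z(Y) = 11*Y*(-272 + Y) (z(Y) = (Y - 272)*(Y + 5*(Y + Y)) = (-272 + Y)*(Y + 5*(2*Y)) = (-272 + Y)*(Y + 10*Y) = (-272 + Y)*(11*Y) = 11*Y*(-272 + Y))
-16137 + z(-1*11) = -16137 + 11*(-1*11)*(-272 - 1*11) = -16137 + 11*(-11)*(-272 - 11) = -16137 + 11*(-11)*(-283) = -16137 + 34243 = 18106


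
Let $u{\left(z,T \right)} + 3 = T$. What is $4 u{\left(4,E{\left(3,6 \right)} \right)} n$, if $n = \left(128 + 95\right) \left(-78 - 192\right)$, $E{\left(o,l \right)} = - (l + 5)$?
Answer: $3371760$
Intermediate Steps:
$E{\left(o,l \right)} = -5 - l$ ($E{\left(o,l \right)} = - (5 + l) = -5 - l$)
$u{\left(z,T \right)} = -3 + T$
$n = -60210$ ($n = 223 \left(-270\right) = -60210$)
$4 u{\left(4,E{\left(3,6 \right)} \right)} n = 4 \left(-3 - 11\right) \left(-60210\right) = 4 \left(-14\right) \left(-60210\right) = \left(-56\right) \left(-60210\right) = 3371760$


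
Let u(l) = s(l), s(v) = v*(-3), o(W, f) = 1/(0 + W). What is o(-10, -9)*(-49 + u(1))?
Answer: 26/5 ≈ 5.2000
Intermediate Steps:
o(W, f) = 1/W
s(v) = -3*v
u(l) = -3*l
o(-10, -9)*(-49 + u(1)) = (-49 - 3*1)/(-10) = -(-49 - 3)/10 = -⅒*(-52) = 26/5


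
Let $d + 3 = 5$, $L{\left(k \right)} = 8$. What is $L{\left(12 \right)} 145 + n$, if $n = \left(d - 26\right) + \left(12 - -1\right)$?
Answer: $1149$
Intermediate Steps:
$d = 2$ ($d = -3 + 5 = 2$)
$n = -11$ ($n = \left(2 - 26\right) + \left(12 - -1\right) = -24 + \left(12 + 1\right) = -24 + 13 = -11$)
$L{\left(12 \right)} 145 + n = 8 \cdot 145 - 11 = 1160 - 11 = 1149$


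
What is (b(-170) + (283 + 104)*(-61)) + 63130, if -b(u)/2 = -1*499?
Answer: 40521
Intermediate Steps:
b(u) = 998 (b(u) = -(-2)*499 = -2*(-499) = 998)
(b(-170) + (283 + 104)*(-61)) + 63130 = (998 + (283 + 104)*(-61)) + 63130 = (998 + 387*(-61)) + 63130 = (998 - 23607) + 63130 = -22609 + 63130 = 40521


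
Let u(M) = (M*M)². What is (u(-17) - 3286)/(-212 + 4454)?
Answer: 26745/1414 ≈ 18.914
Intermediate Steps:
u(M) = M⁴ (u(M) = (M²)² = M⁴)
(u(-17) - 3286)/(-212 + 4454) = ((-17)⁴ - 3286)/(-212 + 4454) = (83521 - 3286)/4242 = 80235*(1/4242) = 26745/1414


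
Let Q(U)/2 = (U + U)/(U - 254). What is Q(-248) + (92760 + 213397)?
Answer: 76845903/251 ≈ 3.0616e+5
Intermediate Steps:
Q(U) = 4*U/(-254 + U) (Q(U) = 2*((U + U)/(U - 254)) = 2*((2*U)/(-254 + U)) = 2*(2*U/(-254 + U)) = 4*U/(-254 + U))
Q(-248) + (92760 + 213397) = 4*(-248)/(-254 - 248) + (92760 + 213397) = 4*(-248)/(-502) + 306157 = 4*(-248)*(-1/502) + 306157 = 496/251 + 306157 = 76845903/251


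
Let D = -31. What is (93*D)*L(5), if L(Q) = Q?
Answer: -14415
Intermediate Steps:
(93*D)*L(5) = (93*(-31))*5 = -2883*5 = -14415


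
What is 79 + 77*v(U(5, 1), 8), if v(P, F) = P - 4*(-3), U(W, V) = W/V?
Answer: 1388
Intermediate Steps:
v(P, F) = 12 + P (v(P, F) = P + 12 = 12 + P)
79 + 77*v(U(5, 1), 8) = 79 + 77*(12 + 5/1) = 79 + 77*(12 + 5*1) = 79 + 77*(12 + 5) = 79 + 77*17 = 79 + 1309 = 1388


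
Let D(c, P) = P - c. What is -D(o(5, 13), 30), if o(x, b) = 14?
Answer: -16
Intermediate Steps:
-D(o(5, 13), 30) = -(30 - 1*14) = -(30 - 14) = -1*16 = -16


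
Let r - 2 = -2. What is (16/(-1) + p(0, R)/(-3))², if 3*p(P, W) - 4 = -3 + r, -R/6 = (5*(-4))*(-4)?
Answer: 21025/81 ≈ 259.57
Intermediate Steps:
r = 0 (r = 2 - 2 = 0)
R = -480 (R = -6*5*(-4)*(-4) = -(-120)*(-4) = -6*80 = -480)
p(P, W) = ⅓ (p(P, W) = 4/3 + (-3 + 0)/3 = 4/3 + (⅓)*(-3) = 4/3 - 1 = ⅓)
(16/(-1) + p(0, R)/(-3))² = (16/(-1) + (⅓)/(-3))² = (16*(-1) + (⅓)*(-⅓))² = (-16 - ⅑)² = (-145/9)² = 21025/81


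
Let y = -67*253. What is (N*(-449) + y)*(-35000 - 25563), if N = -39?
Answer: -33915280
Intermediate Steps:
y = -16951
(N*(-449) + y)*(-35000 - 25563) = (-39*(-449) - 16951)*(-35000 - 25563) = (17511 - 16951)*(-60563) = 560*(-60563) = -33915280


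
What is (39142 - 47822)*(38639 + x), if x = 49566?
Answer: -765619400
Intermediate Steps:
(39142 - 47822)*(38639 + x) = (39142 - 47822)*(38639 + 49566) = -8680*88205 = -765619400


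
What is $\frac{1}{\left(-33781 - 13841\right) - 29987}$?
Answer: $- \frac{1}{77609} \approx -1.2885 \cdot 10^{-5}$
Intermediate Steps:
$\frac{1}{\left(-33781 - 13841\right) - 29987} = \frac{1}{-47622 - 29987} = \frac{1}{-77609} = - \frac{1}{77609}$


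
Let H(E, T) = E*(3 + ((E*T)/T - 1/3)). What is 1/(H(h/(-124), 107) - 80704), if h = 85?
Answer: -46128/3722776757 ≈ -1.2391e-5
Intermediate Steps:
H(E, T) = E*(8/3 + E) (H(E, T) = E*(3 + (E - 1*⅓)) = E*(3 + (E - ⅓)) = E*(3 + (-⅓ + E)) = E*(8/3 + E))
1/(H(h/(-124), 107) - 80704) = 1/((85/(-124))*(8 + 3*(85/(-124)))/3 - 80704) = 1/((85*(-1/124))*(8 + 3*(85*(-1/124)))/3 - 80704) = 1/((⅓)*(-85/124)*(8 + 3*(-85/124)) - 80704) = 1/((⅓)*(-85/124)*(8 - 255/124) - 80704) = 1/((⅓)*(-85/124)*(737/124) - 80704) = 1/(-62645/46128 - 80704) = 1/(-3722776757/46128) = -46128/3722776757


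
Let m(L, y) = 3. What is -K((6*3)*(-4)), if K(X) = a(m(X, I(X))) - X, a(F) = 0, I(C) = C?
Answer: -72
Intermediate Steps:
K(X) = -X (K(X) = 0 - X = -X)
-K((6*3)*(-4)) = -(-1)*(6*3)*(-4) = -(-1)*18*(-4) = -(-1)*(-72) = -1*72 = -72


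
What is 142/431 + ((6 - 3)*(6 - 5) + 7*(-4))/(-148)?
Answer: 31791/63788 ≈ 0.49839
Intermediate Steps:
142/431 + ((6 - 3)*(6 - 5) + 7*(-4))/(-148) = 142*(1/431) + (3*1 - 28)*(-1/148) = 142/431 + (3 - 28)*(-1/148) = 142/431 - 25*(-1/148) = 142/431 + 25/148 = 31791/63788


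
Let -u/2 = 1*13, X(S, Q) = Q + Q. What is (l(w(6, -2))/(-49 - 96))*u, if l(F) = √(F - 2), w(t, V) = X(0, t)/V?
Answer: 52*I*√2/145 ≈ 0.50717*I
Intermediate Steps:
X(S, Q) = 2*Q
w(t, V) = 2*t/V (w(t, V) = (2*t)/V = 2*t/V)
u = -26 (u = -2*13 = -26)
l(F) = √(-2 + F)
(l(w(6, -2))/(-49 - 96))*u = (√(-2 + 2*6/(-2))/(-49 - 96))*(-26) = (√(-2 + 2*6*(-½))/(-145))*(-26) = -√(-2 - 6)/145*(-26) = -2*I*√2/145*(-26) = 52*I*√2/145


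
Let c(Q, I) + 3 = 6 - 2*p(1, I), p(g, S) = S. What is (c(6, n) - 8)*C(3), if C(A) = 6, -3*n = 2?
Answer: -22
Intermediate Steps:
n = -⅔ (n = -⅓*2 = -⅔ ≈ -0.66667)
c(Q, I) = 3 - 2*I (c(Q, I) = -3 + (6 - 2*I) = 3 - 2*I)
(c(6, n) - 8)*C(3) = ((3 - 2*(-⅔)) - 8)*6 = ((3 + 4/3) - 8)*6 = (13/3 - 8)*6 = -11/3*6 = -22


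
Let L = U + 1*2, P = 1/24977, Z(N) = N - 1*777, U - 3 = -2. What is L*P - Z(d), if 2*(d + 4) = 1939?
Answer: -9416323/49954 ≈ -188.50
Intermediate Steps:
U = 1 (U = 3 - 2 = 1)
d = 1931/2 (d = -4 + (½)*1939 = -4 + 1939/2 = 1931/2 ≈ 965.50)
Z(N) = -777 + N (Z(N) = N - 777 = -777 + N)
P = 1/24977 ≈ 4.0037e-5
L = 3 (L = 1 + 1*2 = 1 + 2 = 3)
L*P - Z(d) = 3*(1/24977) - (-777 + 1931/2) = 3/24977 - 1*377/2 = 3/24977 - 377/2 = -9416323/49954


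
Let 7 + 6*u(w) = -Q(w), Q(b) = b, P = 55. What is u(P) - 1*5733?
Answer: -17230/3 ≈ -5743.3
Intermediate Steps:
u(w) = -7/6 - w/6 (u(w) = -7/6 + (-w)/6 = -7/6 - w/6)
u(P) - 1*5733 = (-7/6 - ⅙*55) - 1*5733 = (-7/6 - 55/6) - 5733 = -31/3 - 5733 = -17230/3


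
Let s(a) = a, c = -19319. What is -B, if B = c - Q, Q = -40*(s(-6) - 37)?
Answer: 21039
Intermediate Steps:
Q = 1720 (Q = -40*(-6 - 37) = -40*(-43) = 1720)
B = -21039 (B = -19319 - 1*1720 = -19319 - 1720 = -21039)
-B = -1*(-21039) = 21039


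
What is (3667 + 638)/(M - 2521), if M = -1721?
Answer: -205/202 ≈ -1.0149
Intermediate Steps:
(3667 + 638)/(M - 2521) = (3667 + 638)/(-1721 - 2521) = 4305/(-4242) = 4305*(-1/4242) = -205/202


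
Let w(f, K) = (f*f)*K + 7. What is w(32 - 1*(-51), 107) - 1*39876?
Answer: 697254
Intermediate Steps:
w(f, K) = 7 + K*f**2 (w(f, K) = f**2*K + 7 = K*f**2 + 7 = 7 + K*f**2)
w(32 - 1*(-51), 107) - 1*39876 = (7 + 107*(32 - 1*(-51))**2) - 1*39876 = (7 + 107*(32 + 51)**2) - 39876 = (7 + 107*83**2) - 39876 = (7 + 107*6889) - 39876 = (7 + 737123) - 39876 = 737130 - 39876 = 697254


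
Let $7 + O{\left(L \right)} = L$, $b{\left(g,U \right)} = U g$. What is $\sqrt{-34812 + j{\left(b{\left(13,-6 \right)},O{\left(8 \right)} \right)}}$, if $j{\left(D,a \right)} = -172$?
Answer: $2 i \sqrt{8746} \approx 187.04 i$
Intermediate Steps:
$O{\left(L \right)} = -7 + L$
$\sqrt{-34812 + j{\left(b{\left(13,-6 \right)},O{\left(8 \right)} \right)}} = \sqrt{-34812 - 172} = \sqrt{-34984} = 2 i \sqrt{8746}$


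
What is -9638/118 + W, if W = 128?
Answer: 2733/59 ≈ 46.322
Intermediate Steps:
-9638/118 + W = -9638/118 + 128 = -61*79/59 + 128 = -4819/59 + 128 = 2733/59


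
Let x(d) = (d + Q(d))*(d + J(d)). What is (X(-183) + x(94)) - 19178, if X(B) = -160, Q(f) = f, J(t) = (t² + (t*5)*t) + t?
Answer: 9983014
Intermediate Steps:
J(t) = t + 6*t² (J(t) = (t² + (5*t)*t) + t = (t² + 5*t²) + t = 6*t² + t = t + 6*t²)
x(d) = 2*d*(d + d*(1 + 6*d)) (x(d) = (d + d)*(d + d*(1 + 6*d)) = (2*d)*(d + d*(1 + 6*d)) = 2*d*(d + d*(1 + 6*d)))
(X(-183) + x(94)) - 19178 = (-160 + 94²*(4 + 12*94)) - 19178 = (-160 + 8836*(4 + 1128)) - 19178 = (-160 + 8836*1132) - 19178 = (-160 + 10002352) - 19178 = 10002192 - 19178 = 9983014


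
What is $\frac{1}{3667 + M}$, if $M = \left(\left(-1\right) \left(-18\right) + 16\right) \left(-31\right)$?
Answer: $\frac{1}{2613} \approx 0.0003827$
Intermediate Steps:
$M = -1054$ ($M = \left(18 + 16\right) \left(-31\right) = 34 \left(-31\right) = -1054$)
$\frac{1}{3667 + M} = \frac{1}{3667 - 1054} = \frac{1}{2613}$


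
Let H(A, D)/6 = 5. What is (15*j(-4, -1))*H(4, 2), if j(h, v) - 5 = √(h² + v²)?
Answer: 2250 + 450*√17 ≈ 4105.4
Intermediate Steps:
H(A, D) = 30 (H(A, D) = 6*5 = 30)
j(h, v) = 5 + √(h² + v²)
(15*j(-4, -1))*H(4, 2) = (15*(5 + √((-4)² + (-1)²)))*30 = (15*(5 + √(16 + 1)))*30 = (15*(5 + √17))*30 = (75 + 15*√17)*30 = 2250 + 450*√17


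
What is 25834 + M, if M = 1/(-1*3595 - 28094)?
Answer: 818653625/31689 ≈ 25834.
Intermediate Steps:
M = -1/31689 (M = 1/(-3595 - 28094) = 1/(-31689) = -1/31689 ≈ -3.1557e-5)
25834 + M = 25834 - 1/31689 = 818653625/31689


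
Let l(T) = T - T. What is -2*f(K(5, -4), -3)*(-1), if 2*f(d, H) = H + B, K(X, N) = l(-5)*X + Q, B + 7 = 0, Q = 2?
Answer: -10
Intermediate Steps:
l(T) = 0
B = -7 (B = -7 + 0 = -7)
K(X, N) = 2 (K(X, N) = 0*X + 2 = 0 + 2 = 2)
f(d, H) = -7/2 + H/2 (f(d, H) = (H - 7)/2 = (-7 + H)/2 = -7/2 + H/2)
-2*f(K(5, -4), -3)*(-1) = -2*(-7/2 + (½)*(-3))*(-1) = -2*(-7/2 - 3/2)*(-1) = -2*(-5)*(-1) = 10*(-1) = -10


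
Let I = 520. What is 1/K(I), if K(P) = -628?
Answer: -1/628 ≈ -0.0015924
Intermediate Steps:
1/K(I) = 1/(-628) = -1/628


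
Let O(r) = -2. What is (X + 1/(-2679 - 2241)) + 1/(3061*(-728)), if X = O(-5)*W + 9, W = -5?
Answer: 13019334157/685235460 ≈ 19.000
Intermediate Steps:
X = 19 (X = -2*(-5) + 9 = 10 + 9 = 19)
(X + 1/(-2679 - 2241)) + 1/(3061*(-728)) = (19 + 1/(-2679 - 2241)) + 1/(3061*(-728)) = (19 + 1/(-4920)) + (1/3061)*(-1/728) = (19 - 1/4920) - 1/2228408 = 93479/4920 - 1/2228408 = 13019334157/685235460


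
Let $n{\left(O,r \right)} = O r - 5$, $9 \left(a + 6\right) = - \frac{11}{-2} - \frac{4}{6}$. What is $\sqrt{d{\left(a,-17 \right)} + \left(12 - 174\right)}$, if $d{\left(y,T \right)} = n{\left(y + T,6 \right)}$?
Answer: $\frac{2 i \sqrt{679}}{3} \approx 17.372 i$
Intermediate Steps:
$a = - \frac{295}{54}$ ($a = -6 + \frac{- \frac{11}{-2} - \frac{4}{6}}{9} = -6 + \frac{\left(-11\right) \left(- \frac{1}{2}\right) - \frac{2}{3}}{9} = -6 + \frac{\frac{11}{2} - \frac{2}{3}}{9} = -6 + \frac{1}{9} \cdot \frac{29}{6} = -6 + \frac{29}{54} = - \frac{295}{54} \approx -5.463$)
$n{\left(O,r \right)} = -5 + O r$
$d{\left(y,T \right)} = -5 + 6 T + 6 y$ ($d{\left(y,T \right)} = -5 + \left(y + T\right) 6 = -5 + \left(T + y\right) 6 = -5 + \left(6 T + 6 y\right) = -5 + 6 T + 6 y$)
$\sqrt{d{\left(a,-17 \right)} + \left(12 - 174\right)} = \sqrt{\left(-5 + 6 \left(-17\right) + 6 \left(- \frac{295}{54}\right)\right) + \left(12 - 174\right)} = \sqrt{\left(-5 - 102 - \frac{295}{9}\right) + \left(12 - 174\right)} = \sqrt{- \frac{1258}{9} + \left(12 - 174\right)} = \sqrt{- \frac{1258}{9} - 162} = \sqrt{- \frac{2716}{9}} = \frac{2 i \sqrt{679}}{3}$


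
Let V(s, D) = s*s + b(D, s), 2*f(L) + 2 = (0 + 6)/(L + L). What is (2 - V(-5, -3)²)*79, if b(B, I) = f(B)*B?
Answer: -274367/4 ≈ -68592.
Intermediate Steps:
f(L) = -1 + 3/(2*L) (f(L) = -1 + ((0 + 6)/(L + L))/2 = -1 + (6/((2*L)))/2 = -1 + (6*(1/(2*L)))/2 = -1 + (3/L)/2 = -1 + 3/(2*L))
b(B, I) = 3/2 - B (b(B, I) = ((3/2 - B)/B)*B = 3/2 - B)
V(s, D) = 3/2 + s² - D (V(s, D) = s*s + (3/2 - D) = s² + (3/2 - D) = 3/2 + s² - D)
(2 - V(-5, -3)²)*79 = (2 - (3/2 + (-5)² - 1*(-3))²)*79 = (2 - (3/2 + 25 + 3)²)*79 = (2 - (59/2)²)*79 = (2 - 1*3481/4)*79 = (2 - 3481/4)*79 = -3473/4*79 = -274367/4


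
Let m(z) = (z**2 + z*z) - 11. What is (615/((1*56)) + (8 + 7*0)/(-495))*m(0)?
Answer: -303977/2520 ≈ -120.63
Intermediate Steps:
m(z) = -11 + 2*z**2 (m(z) = (z**2 + z**2) - 11 = 2*z**2 - 11 = -11 + 2*z**2)
(615/((1*56)) + (8 + 7*0)/(-495))*m(0) = (615/((1*56)) + (8 + 7*0)/(-495))*(-11 + 2*0**2) = (615/56 + (8 + 0)*(-1/495))*(-11 + 2*0) = (615*(1/56) + 8*(-1/495))*(-11 + 0) = (615/56 - 8/495)*(-11) = (303977/27720)*(-11) = -303977/2520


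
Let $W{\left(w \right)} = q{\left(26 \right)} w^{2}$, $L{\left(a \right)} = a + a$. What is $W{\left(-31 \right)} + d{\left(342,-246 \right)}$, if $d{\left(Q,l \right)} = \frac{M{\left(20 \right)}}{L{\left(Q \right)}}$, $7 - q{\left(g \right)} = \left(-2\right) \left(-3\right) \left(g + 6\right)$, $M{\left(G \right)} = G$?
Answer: $- \frac{30401230}{171} \approx -1.7779 \cdot 10^{5}$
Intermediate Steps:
$L{\left(a \right)} = 2 a$
$q{\left(g \right)} = -29 - 6 g$ ($q{\left(g \right)} = 7 - \left(-2\right) \left(-3\right) \left(g + 6\right) = 7 - 6 \left(6 + g\right) = 7 - \left(36 + 6 g\right) = -29 - 6 g$)
$d{\left(Q,l \right)} = \frac{10}{Q}$ ($d{\left(Q,l \right)} = \frac{20}{2 Q} = 20 \frac{1}{2 Q} = \frac{10}{Q}$)
$W{\left(w \right)} = - 185 w^{2}$ ($W{\left(w \right)} = \left(-29 - 156\right) w^{2} = - 185 w^{2}$)
$W{\left(-31 \right)} + d{\left(342,-246 \right)} = - 185 \left(-31\right)^{2} + \frac{10}{342} = \left(-185\right) 961 + 10 \cdot \frac{1}{342} = -177785 + \frac{5}{171} = - \frac{30401230}{171}$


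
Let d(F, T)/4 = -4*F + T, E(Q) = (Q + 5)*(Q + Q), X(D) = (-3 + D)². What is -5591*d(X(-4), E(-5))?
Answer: 4383344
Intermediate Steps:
E(Q) = 2*Q*(5 + Q) (E(Q) = (5 + Q)*(2*Q) = 2*Q*(5 + Q))
d(F, T) = -16*F + 4*T (d(F, T) = 4*(-4*F + T) = 4*(T - 4*F) = -16*F + 4*T)
-5591*d(X(-4), E(-5)) = -5591*(-16*(-3 - 4)² + 4*(2*(-5)*(5 - 5))) = -5591*(-16*(-7)² + 4*(2*(-5)*0)) = -5591*(-16*49 + 4*0) = -5591*(-784 + 0) = -5591*(-784) = 4383344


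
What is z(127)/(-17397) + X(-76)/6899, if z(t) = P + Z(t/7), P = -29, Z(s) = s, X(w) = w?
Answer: -8730880/840153321 ≈ -0.010392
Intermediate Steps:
z(t) = -29 + t/7
z(127)/(-17397) + X(-76)/6899 = (-29 + (⅐)*127)/(-17397) - 76/6899 = (-29 + 127/7)*(-1/17397) - 76*1/6899 = -76/7*(-1/17397) - 76/6899 = 76/121779 - 76/6899 = -8730880/840153321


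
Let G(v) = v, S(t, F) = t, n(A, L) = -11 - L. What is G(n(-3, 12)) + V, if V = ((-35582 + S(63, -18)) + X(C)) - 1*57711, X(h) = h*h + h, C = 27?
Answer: -92497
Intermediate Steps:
X(h) = h + h² (X(h) = h² + h = h + h²)
V = -92474 (V = ((-35582 + 63) + 27*(1 + 27)) - 1*57711 = (-35519 + 27*28) - 57711 = (-35519 + 756) - 57711 = -34763 - 57711 = -92474)
G(n(-3, 12)) + V = (-11 - 1*12) - 92474 = (-11 - 12) - 92474 = -23 - 92474 = -92497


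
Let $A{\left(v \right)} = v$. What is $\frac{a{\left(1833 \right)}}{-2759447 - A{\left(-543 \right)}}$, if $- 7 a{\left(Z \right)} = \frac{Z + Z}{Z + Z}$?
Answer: $\frac{1}{19312328} \approx 5.178 \cdot 10^{-8}$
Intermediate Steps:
$a{\left(Z \right)} = - \frac{1}{7}$ ($a{\left(Z \right)} = - \frac{\left(Z + Z\right) \frac{1}{Z + Z}}{7} = - \frac{2 Z \frac{1}{2 Z}}{7} = \left(- \frac{1}{7}\right) 1 = - \frac{1}{7}$)
$\frac{a{\left(1833 \right)}}{-2759447 - A{\left(-543 \right)}} = - \frac{1}{7 \left(-2759447 - -543\right)} = - \frac{1}{7 \left(-2759447 + 543\right)} = - \frac{1}{7 \left(-2758904\right)} = \left(- \frac{1}{7}\right) \left(- \frac{1}{2758904}\right) = \frac{1}{19312328}$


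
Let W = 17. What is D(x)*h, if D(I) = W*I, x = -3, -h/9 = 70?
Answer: 32130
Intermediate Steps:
h = -630 (h = -9*70 = -630)
D(I) = 17*I
D(x)*h = (17*(-3))*(-630) = -51*(-630) = 32130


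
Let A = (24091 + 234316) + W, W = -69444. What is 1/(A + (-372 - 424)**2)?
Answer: 1/822579 ≈ 1.2157e-6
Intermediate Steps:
A = 188963 (A = (24091 + 234316) - 69444 = 258407 - 69444 = 188963)
1/(A + (-372 - 424)**2) = 1/(188963 + (-372 - 424)**2) = 1/(188963 + (-796)**2) = 1/(188963 + 633616) = 1/822579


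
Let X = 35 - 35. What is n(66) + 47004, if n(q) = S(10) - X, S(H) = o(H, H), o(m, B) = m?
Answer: 47014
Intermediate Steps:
S(H) = H
X = 0
n(q) = 10 (n(q) = 10 - 1*0 = 10 + 0 = 10)
n(66) + 47004 = 10 + 47004 = 47014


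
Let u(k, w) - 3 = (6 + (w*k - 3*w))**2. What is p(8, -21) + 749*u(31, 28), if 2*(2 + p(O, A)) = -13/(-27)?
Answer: 25242469843/54 ≈ 4.6745e+8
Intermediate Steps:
p(O, A) = -95/54 (p(O, A) = -2 + (-13/(-27))/2 = -2 + (-13*(-1/27))/2 = -2 + (1/2)*(13/27) = -2 + 13/54 = -95/54)
u(k, w) = 3 + (6 - 3*w + k*w)**2 (u(k, w) = 3 + (6 + (w*k - 3*w))**2 = 3 + (6 + (k*w - 3*w))**2 = 3 + (6 + (-3*w + k*w))**2 = 3 + (6 - 3*w + k*w)**2)
p(8, -21) + 749*u(31, 28) = -95/54 + 749*(3 + (6 - 3*28 + 31*28)**2) = -95/54 + 749*(3 + (6 - 84 + 868)**2) = -95/54 + 749*(3 + 790**2) = -95/54 + 749*(3 + 624100) = -95/54 + 749*624103 = -95/54 + 467453147 = 25242469843/54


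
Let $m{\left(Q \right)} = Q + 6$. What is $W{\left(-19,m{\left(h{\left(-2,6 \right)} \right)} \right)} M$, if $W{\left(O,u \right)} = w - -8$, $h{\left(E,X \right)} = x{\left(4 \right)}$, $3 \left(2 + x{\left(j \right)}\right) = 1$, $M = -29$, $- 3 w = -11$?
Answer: $- \frac{1015}{3} \approx -338.33$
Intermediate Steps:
$w = \frac{11}{3}$ ($w = \left(- \frac{1}{3}\right) \left(-11\right) = \frac{11}{3} \approx 3.6667$)
$x{\left(j \right)} = - \frac{5}{3}$ ($x{\left(j \right)} = -2 + \frac{1}{3} \cdot 1 = -2 + \frac{1}{3} = - \frac{5}{3}$)
$h{\left(E,X \right)} = - \frac{5}{3}$
$m{\left(Q \right)} = 6 + Q$
$W{\left(O,u \right)} = \frac{35}{3}$ ($W{\left(O,u \right)} = \frac{11}{3} - -8 = \frac{11}{3} + 8 = \frac{35}{3}$)
$W{\left(-19,m{\left(h{\left(-2,6 \right)} \right)} \right)} M = \frac{35}{3} \left(-29\right) = - \frac{1015}{3}$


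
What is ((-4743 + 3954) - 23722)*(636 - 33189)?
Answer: 797906583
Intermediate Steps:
((-4743 + 3954) - 23722)*(636 - 33189) = (-789 - 23722)*(-32553) = -24511*(-32553) = 797906583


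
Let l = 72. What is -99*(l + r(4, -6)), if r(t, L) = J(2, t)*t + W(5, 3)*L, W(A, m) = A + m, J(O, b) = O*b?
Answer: -5544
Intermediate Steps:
r(t, L) = 2*t**2 + 8*L (r(t, L) = (2*t)*t + (5 + 3)*L = 2*t**2 + 8*L)
-99*(l + r(4, -6)) = -99*(72 + (2*4**2 + 8*(-6))) = -99*(72 + (2*16 - 48)) = -99*(72 + (32 - 48)) = -99*(72 - 16) = -99*56 = -5544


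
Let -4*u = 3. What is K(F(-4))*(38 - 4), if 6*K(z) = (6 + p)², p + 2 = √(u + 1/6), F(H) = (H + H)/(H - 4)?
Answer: 3145/36 + 68*I*√21/9 ≈ 87.361 + 34.624*I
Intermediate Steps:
u = -¾ (u = -¼*3 = -¾ ≈ -0.75000)
F(H) = 2*H/(-4 + H) (F(H) = (2*H)/(-4 + H) = 2*H/(-4 + H))
p = -2 + I*√21/6 (p = -2 + √(-¾ + 1/6) = -2 + √(-¾ + ⅙) = -2 + √(-7/12) = -2 + I*√21/6 ≈ -2.0 + 0.76376*I)
K(z) = (4 + I*√21/6)²/6 (K(z) = (6 + (-2 + I*√21/6))²/6 = (4 + I*√21/6)²/6)
K(F(-4))*(38 - 4) = ((24 + I*√21)²/216)*(38 - 4) = ((24 + I*√21)²/216)*34 = 17*(24 + I*√21)²/108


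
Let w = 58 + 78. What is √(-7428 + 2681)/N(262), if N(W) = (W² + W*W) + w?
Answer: I*√4747/137424 ≈ 0.00050136*I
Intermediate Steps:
w = 136
N(W) = 136 + 2*W² (N(W) = (W² + W*W) + 136 = (W² + W²) + 136 = 2*W² + 136 = 136 + 2*W²)
√(-7428 + 2681)/N(262) = √(-7428 + 2681)/(136 + 2*262²) = √(-4747)/(136 + 2*68644) = (I*√4747)/(136 + 137288) = (I*√4747)/137424 = (I*√4747)*(1/137424) = I*√4747/137424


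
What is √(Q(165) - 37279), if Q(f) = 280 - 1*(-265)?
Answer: I*√36734 ≈ 191.66*I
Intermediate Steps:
Q(f) = 545 (Q(f) = 280 + 265 = 545)
√(Q(165) - 37279) = √(545 - 37279) = √(-36734) = I*√36734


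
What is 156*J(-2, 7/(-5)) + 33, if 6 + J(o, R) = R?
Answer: -5607/5 ≈ -1121.4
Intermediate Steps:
J(o, R) = -6 + R
156*J(-2, 7/(-5)) + 33 = 156*(-6 + 7/(-5)) + 33 = 156*(-6 + 7*(-⅕)) + 33 = 156*(-6 - 7/5) + 33 = 156*(-37/5) + 33 = -5772/5 + 33 = -5607/5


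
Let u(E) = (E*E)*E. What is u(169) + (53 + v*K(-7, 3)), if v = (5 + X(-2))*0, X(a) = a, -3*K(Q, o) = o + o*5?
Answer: 4826862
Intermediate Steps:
K(Q, o) = -2*o (K(Q, o) = -(o + o*5)/3 = -(o + 5*o)/3 = -2*o)
u(E) = E³ (u(E) = E²*E = E³)
v = 0 (v = (5 - 2)*0 = 3*0 = 0)
u(169) + (53 + v*K(-7, 3)) = 169³ + (53 + 0*(-2*3)) = 4826809 + (53 + 0*(-6)) = 4826809 + (53 + 0) = 4826809 + 53 = 4826862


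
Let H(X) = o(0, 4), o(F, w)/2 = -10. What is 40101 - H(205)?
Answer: 40121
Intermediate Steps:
o(F, w) = -20 (o(F, w) = 2*(-10) = -20)
H(X) = -20
40101 - H(205) = 40101 - 1*(-20) = 40101 + 20 = 40121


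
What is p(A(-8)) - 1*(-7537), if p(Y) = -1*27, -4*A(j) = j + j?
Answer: 7510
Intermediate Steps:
A(j) = -j/2 (A(j) = -(j + j)/4 = -j/2)
p(Y) = -27
p(A(-8)) - 1*(-7537) = -27 - 1*(-7537) = -27 + 7537 = 7510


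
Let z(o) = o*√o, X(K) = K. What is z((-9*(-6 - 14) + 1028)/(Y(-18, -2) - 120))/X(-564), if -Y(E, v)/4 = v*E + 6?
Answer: 151*I*√151/121824 ≈ 0.015231*I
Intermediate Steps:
Y(E, v) = -24 - 4*E*v (Y(E, v) = -4*(v*E + 6) = -4*(E*v + 6) = -4*(6 + E*v) = -24 - 4*E*v)
z(o) = o^(3/2)
z((-9*(-6 - 14) + 1028)/(Y(-18, -2) - 120))/X(-564) = ((-9*(-6 - 14) + 1028)/((-24 - 4*(-18)*(-2)) - 120))^(3/2)/(-564) = ((-9*(-20) + 1028)/((-24 - 144) - 120))^(3/2)*(-1/564) = ((180 + 1028)/(-168 - 120))^(3/2)*(-1/564) = (1208/(-288))^(3/2)*(-1/564) = (1208*(-1/288))^(3/2)*(-1/564) = (-151/36)^(3/2)*(-1/564) = -151*I*√151/216*(-1/564) = 151*I*√151/121824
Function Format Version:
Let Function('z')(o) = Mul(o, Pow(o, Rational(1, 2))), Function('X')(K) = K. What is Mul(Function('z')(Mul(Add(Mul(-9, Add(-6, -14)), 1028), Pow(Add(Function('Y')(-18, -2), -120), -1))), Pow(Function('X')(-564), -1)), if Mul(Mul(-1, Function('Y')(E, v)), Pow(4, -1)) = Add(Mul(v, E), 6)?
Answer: Mul(Rational(151, 121824), I, Pow(151, Rational(1, 2))) ≈ Mul(0.015231, I)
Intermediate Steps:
Function('Y')(E, v) = Add(-24, Mul(-4, E, v)) (Function('Y')(E, v) = Mul(-4, Add(Mul(v, E), 6)) = Mul(-4, Add(Mul(E, v), 6)) = Mul(-4, Add(6, Mul(E, v))) = Add(-24, Mul(-4, E, v)))
Function('z')(o) = Pow(o, Rational(3, 2))
Mul(Function('z')(Mul(Add(Mul(-9, Add(-6, -14)), 1028), Pow(Add(Function('Y')(-18, -2), -120), -1))), Pow(Function('X')(-564), -1)) = Mul(Pow(Mul(Add(Mul(-9, Add(-6, -14)), 1028), Pow(Add(Add(-24, Mul(-4, -18, -2)), -120), -1)), Rational(3, 2)), Pow(-564, -1)) = Mul(Pow(Mul(Add(Mul(-9, -20), 1028), Pow(Add(Add(-24, -144), -120), -1)), Rational(3, 2)), Rational(-1, 564)) = Mul(Pow(Mul(Add(180, 1028), Pow(Add(-168, -120), -1)), Rational(3, 2)), Rational(-1, 564)) = Mul(Pow(Mul(1208, Pow(-288, -1)), Rational(3, 2)), Rational(-1, 564)) = Mul(Pow(Mul(1208, Rational(-1, 288)), Rational(3, 2)), Rational(-1, 564)) = Mul(Pow(Rational(-151, 36), Rational(3, 2)), Rational(-1, 564)) = Mul(Mul(Rational(-151, 216), I, Pow(151, Rational(1, 2))), Rational(-1, 564)) = Mul(Rational(151, 121824), I, Pow(151, Rational(1, 2)))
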